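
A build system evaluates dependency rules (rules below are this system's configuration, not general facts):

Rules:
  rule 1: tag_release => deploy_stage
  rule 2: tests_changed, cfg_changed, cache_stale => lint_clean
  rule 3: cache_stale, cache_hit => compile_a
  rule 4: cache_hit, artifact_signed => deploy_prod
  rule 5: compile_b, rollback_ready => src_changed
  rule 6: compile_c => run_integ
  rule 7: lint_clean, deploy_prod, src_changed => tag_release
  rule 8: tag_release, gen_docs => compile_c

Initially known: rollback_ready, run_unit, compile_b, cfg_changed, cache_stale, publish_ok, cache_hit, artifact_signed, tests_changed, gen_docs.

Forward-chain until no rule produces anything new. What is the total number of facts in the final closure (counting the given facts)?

18

Round 1: rule 2 [tests_changed, cfg_changed, cache_stale => lint_clean]; rule 3 [cache_stale, cache_hit => compile_a]; rule 4 [cache_hit, artifact_signed => deploy_prod]; rule 5 [compile_b, rollback_ready => src_changed]. Adds lint_clean, compile_a, deploy_prod, src_changed.
Round 2: rule 7 [lint_clean, deploy_prod, src_changed => tag_release]. Adds tag_release.
Round 3: rule 1 [tag_release => deploy_stage]; rule 8 [tag_release, gen_docs => compile_c]. Adds deploy_stage, compile_c.
Round 4: rule 6 [compile_c => run_integ]. Adds run_integ.
Closure: {artifact_signed, cache_hit, cache_stale, cfg_changed, compile_a, compile_b, compile_c, deploy_prod, deploy_stage, gen_docs, lint_clean, publish_ok, rollback_ready, run_integ, run_unit, src_changed, tag_release, tests_changed} — 18 facts.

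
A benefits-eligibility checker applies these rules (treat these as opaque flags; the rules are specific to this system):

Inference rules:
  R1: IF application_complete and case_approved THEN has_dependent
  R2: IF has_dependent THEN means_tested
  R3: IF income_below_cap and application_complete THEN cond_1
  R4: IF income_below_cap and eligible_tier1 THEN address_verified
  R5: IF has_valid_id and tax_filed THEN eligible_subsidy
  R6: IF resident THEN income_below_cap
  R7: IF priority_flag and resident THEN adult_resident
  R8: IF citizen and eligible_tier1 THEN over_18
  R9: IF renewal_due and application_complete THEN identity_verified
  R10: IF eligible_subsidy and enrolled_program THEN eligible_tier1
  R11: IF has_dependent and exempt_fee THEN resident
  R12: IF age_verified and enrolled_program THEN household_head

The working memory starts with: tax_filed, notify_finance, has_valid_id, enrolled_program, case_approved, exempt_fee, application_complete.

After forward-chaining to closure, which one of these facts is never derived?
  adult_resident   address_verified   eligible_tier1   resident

adult_resident

Round 1: R1 [IF application_complete and case_approved THEN has_dependent]; R5 [IF has_valid_id and tax_filed THEN eligible_subsidy]. Adds has_dependent, eligible_subsidy.
Round 2: R2 [IF has_dependent THEN means_tested]; R10 [IF eligible_subsidy and enrolled_program THEN eligible_tier1]; R11 [IF has_dependent and exempt_fee THEN resident]. Adds means_tested, eligible_tier1, resident.
Round 3: R6 [IF resident THEN income_below_cap]. Adds income_below_cap.
Round 4: R3 [IF income_below_cap and application_complete THEN cond_1]; R4 [IF income_below_cap and eligible_tier1 THEN address_verified]. Adds cond_1, address_verified.
Derived: eligible_tier1 (round 2), address_verified (round 4), resident (round 2). adult_resident never appears in any round.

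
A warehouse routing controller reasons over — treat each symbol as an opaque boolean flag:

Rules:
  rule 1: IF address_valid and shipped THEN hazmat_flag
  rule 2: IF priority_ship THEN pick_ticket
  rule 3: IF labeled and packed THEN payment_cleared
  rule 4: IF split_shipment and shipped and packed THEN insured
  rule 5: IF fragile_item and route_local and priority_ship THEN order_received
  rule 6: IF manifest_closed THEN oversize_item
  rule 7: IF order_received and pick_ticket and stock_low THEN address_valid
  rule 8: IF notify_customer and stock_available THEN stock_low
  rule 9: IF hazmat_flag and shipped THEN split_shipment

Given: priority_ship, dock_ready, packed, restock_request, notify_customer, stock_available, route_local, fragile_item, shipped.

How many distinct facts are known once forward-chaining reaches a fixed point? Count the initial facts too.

16

Round 1: rule 2 [IF priority_ship THEN pick_ticket]; rule 5 [IF fragile_item and route_local and priority_ship THEN order_received]; rule 8 [IF notify_customer and stock_available THEN stock_low]. Adds pick_ticket, order_received, stock_low.
Round 2: rule 7 [IF order_received and pick_ticket and stock_low THEN address_valid]. Adds address_valid.
Round 3: rule 1 [IF address_valid and shipped THEN hazmat_flag]. Adds hazmat_flag.
Round 4: rule 9 [IF hazmat_flag and shipped THEN split_shipment]. Adds split_shipment.
Round 5: rule 4 [IF split_shipment and shipped and packed THEN insured]. Adds insured.
Closure: {address_valid, dock_ready, fragile_item, hazmat_flag, insured, notify_customer, order_received, packed, pick_ticket, priority_ship, restock_request, route_local, shipped, split_shipment, stock_available, stock_low} — 16 facts.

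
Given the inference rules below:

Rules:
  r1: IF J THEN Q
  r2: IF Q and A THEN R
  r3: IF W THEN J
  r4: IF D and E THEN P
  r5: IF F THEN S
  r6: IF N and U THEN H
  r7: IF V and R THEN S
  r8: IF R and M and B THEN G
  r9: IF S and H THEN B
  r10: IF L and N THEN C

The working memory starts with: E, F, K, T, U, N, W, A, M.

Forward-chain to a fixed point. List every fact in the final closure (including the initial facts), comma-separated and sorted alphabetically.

Round 1 fires r3, r5, r6, giving J, S, H.
Round 2 fires r1, r9, giving Q, B.
Round 3 fires r2, giving R.
Round 4 fires r8, giving G.

A, B, E, F, G, H, J, K, M, N, Q, R, S, T, U, W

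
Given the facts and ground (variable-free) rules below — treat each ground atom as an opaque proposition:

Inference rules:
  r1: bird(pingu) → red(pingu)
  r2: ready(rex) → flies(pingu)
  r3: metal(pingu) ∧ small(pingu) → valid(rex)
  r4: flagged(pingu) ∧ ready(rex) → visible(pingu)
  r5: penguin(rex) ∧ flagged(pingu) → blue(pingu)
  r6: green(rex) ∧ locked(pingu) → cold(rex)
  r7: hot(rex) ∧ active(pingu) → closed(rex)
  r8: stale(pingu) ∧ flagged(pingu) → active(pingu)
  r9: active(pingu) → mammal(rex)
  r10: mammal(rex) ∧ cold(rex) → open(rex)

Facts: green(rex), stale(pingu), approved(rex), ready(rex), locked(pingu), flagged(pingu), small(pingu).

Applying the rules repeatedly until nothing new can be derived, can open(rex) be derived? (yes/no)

Round 1 fires r2, r4, r6, r8, giving flies(pingu), visible(pingu), cold(rex), active(pingu).
Round 2 fires r9, giving mammal(rex).
Round 3 fires r10, giving open(rex).
open(rex) appears in round 3, so it is derivable.

yes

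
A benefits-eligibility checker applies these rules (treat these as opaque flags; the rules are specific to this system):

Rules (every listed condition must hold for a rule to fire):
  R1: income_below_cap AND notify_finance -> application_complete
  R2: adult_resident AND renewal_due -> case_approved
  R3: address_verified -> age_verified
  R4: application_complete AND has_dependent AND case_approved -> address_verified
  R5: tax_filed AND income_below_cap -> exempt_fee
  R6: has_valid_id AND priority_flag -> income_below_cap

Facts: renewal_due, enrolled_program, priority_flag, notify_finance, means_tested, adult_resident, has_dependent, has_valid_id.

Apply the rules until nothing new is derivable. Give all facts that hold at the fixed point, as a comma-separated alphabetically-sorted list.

address_verified, adult_resident, age_verified, application_complete, case_approved, enrolled_program, has_dependent, has_valid_id, income_below_cap, means_tested, notify_finance, priority_flag, renewal_due

Round 1: R2 [adult_resident AND renewal_due -> case_approved]; R6 [has_valid_id AND priority_flag -> income_below_cap]. New: case_approved, income_below_cap.
Round 2: R1 [income_below_cap AND notify_finance -> application_complete]. New: application_complete.
Round 3: R4 [application_complete AND has_dependent AND case_approved -> address_verified]. New: address_verified.
Round 4: R3 [address_verified -> age_verified]. New: age_verified.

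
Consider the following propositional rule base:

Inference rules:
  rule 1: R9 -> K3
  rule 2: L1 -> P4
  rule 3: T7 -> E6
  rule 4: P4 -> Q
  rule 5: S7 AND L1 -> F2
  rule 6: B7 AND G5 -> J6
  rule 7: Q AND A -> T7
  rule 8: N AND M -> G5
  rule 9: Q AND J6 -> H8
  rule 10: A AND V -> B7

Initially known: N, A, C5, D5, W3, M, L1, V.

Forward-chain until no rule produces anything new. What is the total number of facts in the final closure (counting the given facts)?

16

Round 1 fires rule 2, rule 8, rule 10, giving P4, G5, B7.
Round 2 fires rule 4, rule 6, giving Q, J6.
Round 3 fires rule 7, rule 9, giving T7, H8.
Round 4 fires rule 3, giving E6.
Closure: {A, B7, C5, D5, E6, G5, H8, J6, L1, M, N, P4, Q, T7, V, W3} — 16 facts.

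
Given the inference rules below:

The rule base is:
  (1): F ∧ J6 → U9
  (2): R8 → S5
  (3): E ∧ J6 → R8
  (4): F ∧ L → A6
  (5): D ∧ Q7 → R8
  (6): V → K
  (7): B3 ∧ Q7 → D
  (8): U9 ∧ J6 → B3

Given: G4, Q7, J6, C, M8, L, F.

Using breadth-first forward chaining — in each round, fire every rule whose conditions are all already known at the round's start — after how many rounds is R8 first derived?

Round 1 fires (1), (4), giving U9, A6.
Round 2 fires (8), giving B3.
Round 3 fires (7), giving D.
Round 4 fires (5), giving R8.
R8 first appears in round 4.

4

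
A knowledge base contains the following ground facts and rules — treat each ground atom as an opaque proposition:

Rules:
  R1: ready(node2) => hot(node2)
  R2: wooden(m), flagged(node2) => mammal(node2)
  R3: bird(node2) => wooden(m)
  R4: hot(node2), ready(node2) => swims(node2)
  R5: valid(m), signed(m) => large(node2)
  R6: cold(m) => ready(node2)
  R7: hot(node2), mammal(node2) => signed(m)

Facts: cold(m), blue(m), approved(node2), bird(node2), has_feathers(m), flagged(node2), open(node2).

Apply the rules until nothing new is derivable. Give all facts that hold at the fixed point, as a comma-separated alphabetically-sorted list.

approved(node2), bird(node2), blue(m), cold(m), flagged(node2), has_feathers(m), hot(node2), mammal(node2), open(node2), ready(node2), signed(m), swims(node2), wooden(m)

Round 1: R3 [bird(node2) => wooden(m)]; R6 [cold(m) => ready(node2)]. Adds wooden(m), ready(node2).
Round 2: R1 [ready(node2) => hot(node2)]; R2 [wooden(m), flagged(node2) => mammal(node2)]. Adds hot(node2), mammal(node2).
Round 3: R4 [hot(node2), ready(node2) => swims(node2)]; R7 [hot(node2), mammal(node2) => signed(m)]. Adds swims(node2), signed(m).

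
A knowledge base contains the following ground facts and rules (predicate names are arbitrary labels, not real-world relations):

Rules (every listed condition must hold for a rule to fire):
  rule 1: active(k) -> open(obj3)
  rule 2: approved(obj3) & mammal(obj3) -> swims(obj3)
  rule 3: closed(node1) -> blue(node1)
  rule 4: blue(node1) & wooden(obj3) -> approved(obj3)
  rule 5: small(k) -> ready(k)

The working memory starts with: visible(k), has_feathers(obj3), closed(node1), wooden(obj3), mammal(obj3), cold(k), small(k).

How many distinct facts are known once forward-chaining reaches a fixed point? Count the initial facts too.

Round 1 — rule 3, rule 5, derive blue(node1), ready(k).
Round 2 — rule 4, derive approved(obj3).
Round 3 — rule 2, derive swims(obj3).
Closure: {approved(obj3), blue(node1), closed(node1), cold(k), has_feathers(obj3), mammal(obj3), ready(k), small(k), swims(obj3), visible(k), wooden(obj3)} — 11 facts.

11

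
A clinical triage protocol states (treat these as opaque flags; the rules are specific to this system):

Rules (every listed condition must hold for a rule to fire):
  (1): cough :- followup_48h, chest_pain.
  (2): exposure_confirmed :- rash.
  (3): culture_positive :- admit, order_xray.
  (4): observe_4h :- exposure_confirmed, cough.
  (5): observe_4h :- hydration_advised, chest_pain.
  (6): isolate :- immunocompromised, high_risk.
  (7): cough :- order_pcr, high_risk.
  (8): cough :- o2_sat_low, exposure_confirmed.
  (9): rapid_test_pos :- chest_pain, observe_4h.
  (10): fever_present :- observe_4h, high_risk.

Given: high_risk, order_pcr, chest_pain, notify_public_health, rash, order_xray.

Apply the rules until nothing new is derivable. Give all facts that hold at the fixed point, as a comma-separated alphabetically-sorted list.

chest_pain, cough, exposure_confirmed, fever_present, high_risk, notify_public_health, observe_4h, order_pcr, order_xray, rapid_test_pos, rash

Round 1 — (2), (7), derive exposure_confirmed, cough.
Round 2 — (4), derive observe_4h.
Round 3 — (9), (10), derive rapid_test_pos, fever_present.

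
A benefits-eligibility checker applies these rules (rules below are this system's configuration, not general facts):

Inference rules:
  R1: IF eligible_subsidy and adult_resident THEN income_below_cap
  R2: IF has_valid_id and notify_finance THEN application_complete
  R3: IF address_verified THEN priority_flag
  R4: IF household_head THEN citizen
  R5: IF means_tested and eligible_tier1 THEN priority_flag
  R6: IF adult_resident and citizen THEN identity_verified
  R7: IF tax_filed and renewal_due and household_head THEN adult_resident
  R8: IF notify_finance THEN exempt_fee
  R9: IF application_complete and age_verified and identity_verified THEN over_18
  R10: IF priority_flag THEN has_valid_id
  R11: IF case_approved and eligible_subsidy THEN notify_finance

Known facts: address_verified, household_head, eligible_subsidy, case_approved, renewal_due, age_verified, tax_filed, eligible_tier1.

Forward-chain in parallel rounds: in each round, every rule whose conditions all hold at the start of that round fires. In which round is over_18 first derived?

Round 1: R3 [IF address_verified THEN priority_flag]; R4 [IF household_head THEN citizen]; R7 [IF tax_filed and renewal_due and household_head THEN adult_resident]; R11 [IF case_approved and eligible_subsidy THEN notify_finance]. Adds priority_flag, citizen, adult_resident, notify_finance.
Round 2: R1 [IF eligible_subsidy and adult_resident THEN income_below_cap]; R6 [IF adult_resident and citizen THEN identity_verified]; R8 [IF notify_finance THEN exempt_fee]; R10 [IF priority_flag THEN has_valid_id]. Adds income_below_cap, identity_verified, exempt_fee, has_valid_id.
Round 3: R2 [IF has_valid_id and notify_finance THEN application_complete]. Adds application_complete.
Round 4: R9 [IF application_complete and age_verified and identity_verified THEN over_18]. Adds over_18.
over_18 first appears in round 4.

4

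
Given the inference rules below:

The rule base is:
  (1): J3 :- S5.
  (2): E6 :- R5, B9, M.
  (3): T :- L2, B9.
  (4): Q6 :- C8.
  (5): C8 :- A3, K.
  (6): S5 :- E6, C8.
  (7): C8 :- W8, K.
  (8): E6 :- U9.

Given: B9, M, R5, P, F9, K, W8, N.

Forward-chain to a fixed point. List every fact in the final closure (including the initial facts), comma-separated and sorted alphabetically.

B9, C8, E6, F9, J3, K, M, N, P, Q6, R5, S5, W8

Round 1: (2) [E6 :- R5, B9, M.]; (7) [C8 :- W8, K.]. New: E6, C8.
Round 2: (4) [Q6 :- C8.]; (6) [S5 :- E6, C8.]. New: Q6, S5.
Round 3: (1) [J3 :- S5.]. New: J3.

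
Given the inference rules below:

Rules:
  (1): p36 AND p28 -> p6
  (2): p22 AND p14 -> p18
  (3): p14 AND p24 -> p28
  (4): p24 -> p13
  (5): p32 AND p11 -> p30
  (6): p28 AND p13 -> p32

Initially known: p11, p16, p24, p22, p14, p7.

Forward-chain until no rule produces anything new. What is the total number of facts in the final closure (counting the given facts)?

Round 1: (2) [p22 AND p14 -> p18]; (3) [p14 AND p24 -> p28]; (4) [p24 -> p13]. Adds p18, p28, p13.
Round 2: (6) [p28 AND p13 -> p32]. Adds p32.
Round 3: (5) [p32 AND p11 -> p30]. Adds p30.
Closure: {p11, p13, p14, p16, p18, p22, p24, p28, p30, p32, p7} — 11 facts.

11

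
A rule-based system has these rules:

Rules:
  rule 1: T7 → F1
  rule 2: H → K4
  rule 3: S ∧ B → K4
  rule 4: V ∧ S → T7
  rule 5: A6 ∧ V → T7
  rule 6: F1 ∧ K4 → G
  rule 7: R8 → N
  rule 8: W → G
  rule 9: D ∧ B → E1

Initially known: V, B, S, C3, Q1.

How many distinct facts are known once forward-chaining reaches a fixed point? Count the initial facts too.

9

Round 1: rule 3 [S ∧ B → K4]; rule 4 [V ∧ S → T7]. Adds K4, T7.
Round 2: rule 1 [T7 → F1]. Adds F1.
Round 3: rule 6 [F1 ∧ K4 → G]. Adds G.
Closure: {B, C3, F1, G, K4, Q1, S, T7, V} — 9 facts.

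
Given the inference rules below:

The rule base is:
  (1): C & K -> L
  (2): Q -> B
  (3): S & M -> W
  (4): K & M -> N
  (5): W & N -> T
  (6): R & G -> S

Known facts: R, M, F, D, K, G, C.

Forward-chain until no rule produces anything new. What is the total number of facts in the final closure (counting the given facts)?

Round 1 fires (1), (4), (6), giving L, N, S.
Round 2 fires (3), giving W.
Round 3 fires (5), giving T.
Closure: {C, D, F, G, K, L, M, N, R, S, T, W} — 12 facts.

12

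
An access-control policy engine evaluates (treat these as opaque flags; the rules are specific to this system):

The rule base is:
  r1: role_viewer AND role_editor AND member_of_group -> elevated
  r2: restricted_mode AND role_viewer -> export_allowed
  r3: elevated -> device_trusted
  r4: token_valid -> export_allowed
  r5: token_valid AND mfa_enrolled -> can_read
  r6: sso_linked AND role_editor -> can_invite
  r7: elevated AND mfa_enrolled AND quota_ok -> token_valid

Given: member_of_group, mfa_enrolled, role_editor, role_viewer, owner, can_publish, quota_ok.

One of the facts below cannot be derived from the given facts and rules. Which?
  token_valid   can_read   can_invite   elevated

can_invite

[1] r1 [role_viewer AND role_editor AND member_of_group -> elevated]. ⇒ new: elevated.
[2] r3 [elevated -> device_trusted]; r7 [elevated AND mfa_enrolled AND quota_ok -> token_valid]. ⇒ new: device_trusted, token_valid.
[3] r4 [token_valid -> export_allowed]; r5 [token_valid AND mfa_enrolled -> can_read]. ⇒ new: export_allowed, can_read.
Derived: elevated (round 1), token_valid (round 2), can_read (round 3). can_invite never appears in any round.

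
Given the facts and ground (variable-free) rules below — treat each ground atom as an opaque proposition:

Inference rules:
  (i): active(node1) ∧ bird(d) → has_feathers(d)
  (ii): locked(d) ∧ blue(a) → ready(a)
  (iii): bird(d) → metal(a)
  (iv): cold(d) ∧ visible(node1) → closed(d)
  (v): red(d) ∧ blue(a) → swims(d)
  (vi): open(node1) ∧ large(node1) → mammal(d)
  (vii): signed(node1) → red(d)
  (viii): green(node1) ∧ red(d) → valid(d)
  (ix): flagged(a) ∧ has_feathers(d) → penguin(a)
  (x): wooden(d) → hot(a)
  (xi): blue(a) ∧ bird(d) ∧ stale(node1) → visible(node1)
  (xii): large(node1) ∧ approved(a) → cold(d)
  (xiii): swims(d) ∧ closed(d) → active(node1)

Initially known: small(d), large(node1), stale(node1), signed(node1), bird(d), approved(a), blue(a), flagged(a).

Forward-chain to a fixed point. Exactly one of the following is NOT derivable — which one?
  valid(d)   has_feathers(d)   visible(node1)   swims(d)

[1] (iii) [bird(d) → metal(a)]; (vii) [signed(node1) → red(d)]; (xi) [blue(a) ∧ bird(d) ∧ stale(node1) → visible(node1)]; (xii) [large(node1) ∧ approved(a) → cold(d)]. ⇒ new: metal(a), red(d), visible(node1), cold(d).
[2] (iv) [cold(d) ∧ visible(node1) → closed(d)]; (v) [red(d) ∧ blue(a) → swims(d)]. ⇒ new: closed(d), swims(d).
[3] (xiii) [swims(d) ∧ closed(d) → active(node1)]. ⇒ new: active(node1).
[4] (i) [active(node1) ∧ bird(d) → has_feathers(d)]. ⇒ new: has_feathers(d).
[5] (ix) [flagged(a) ∧ has_feathers(d) → penguin(a)]. ⇒ new: penguin(a).
Derived: visible(node1) (round 1), has_feathers(d) (round 4), swims(d) (round 2). valid(d) never appears in any round.

valid(d)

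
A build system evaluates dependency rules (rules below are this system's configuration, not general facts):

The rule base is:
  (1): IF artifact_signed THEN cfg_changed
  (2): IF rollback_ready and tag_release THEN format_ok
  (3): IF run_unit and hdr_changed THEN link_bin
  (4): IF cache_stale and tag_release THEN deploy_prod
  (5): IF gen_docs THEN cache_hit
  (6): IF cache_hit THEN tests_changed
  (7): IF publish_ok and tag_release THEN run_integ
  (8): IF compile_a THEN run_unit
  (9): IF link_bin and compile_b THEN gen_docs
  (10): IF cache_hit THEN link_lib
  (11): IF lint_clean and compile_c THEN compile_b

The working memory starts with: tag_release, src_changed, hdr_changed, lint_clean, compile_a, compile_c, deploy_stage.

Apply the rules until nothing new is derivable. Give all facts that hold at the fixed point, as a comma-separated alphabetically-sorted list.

Round 1: (8) [IF compile_a THEN run_unit]; (11) [IF lint_clean and compile_c THEN compile_b]. Adds run_unit, compile_b.
Round 2: (3) [IF run_unit and hdr_changed THEN link_bin]. Adds link_bin.
Round 3: (9) [IF link_bin and compile_b THEN gen_docs]. Adds gen_docs.
Round 4: (5) [IF gen_docs THEN cache_hit]. Adds cache_hit.
Round 5: (6) [IF cache_hit THEN tests_changed]; (10) [IF cache_hit THEN link_lib]. Adds tests_changed, link_lib.

cache_hit, compile_a, compile_b, compile_c, deploy_stage, gen_docs, hdr_changed, link_bin, link_lib, lint_clean, run_unit, src_changed, tag_release, tests_changed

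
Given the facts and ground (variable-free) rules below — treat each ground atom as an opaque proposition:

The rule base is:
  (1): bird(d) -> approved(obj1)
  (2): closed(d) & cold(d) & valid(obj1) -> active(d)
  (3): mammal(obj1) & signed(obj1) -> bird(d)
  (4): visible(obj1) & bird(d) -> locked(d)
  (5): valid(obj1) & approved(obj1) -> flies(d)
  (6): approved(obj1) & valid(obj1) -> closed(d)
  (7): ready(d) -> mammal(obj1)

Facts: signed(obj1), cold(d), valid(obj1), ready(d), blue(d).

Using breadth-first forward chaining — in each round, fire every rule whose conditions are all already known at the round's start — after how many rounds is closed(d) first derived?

4

[1] (7) [ready(d) -> mammal(obj1)]. ⇒ new: mammal(obj1).
[2] (3) [mammal(obj1) & signed(obj1) -> bird(d)]. ⇒ new: bird(d).
[3] (1) [bird(d) -> approved(obj1)]. ⇒ new: approved(obj1).
[4] (5) [valid(obj1) & approved(obj1) -> flies(d)]; (6) [approved(obj1) & valid(obj1) -> closed(d)]. ⇒ new: flies(d), closed(d).
closed(d) first appears in round 4.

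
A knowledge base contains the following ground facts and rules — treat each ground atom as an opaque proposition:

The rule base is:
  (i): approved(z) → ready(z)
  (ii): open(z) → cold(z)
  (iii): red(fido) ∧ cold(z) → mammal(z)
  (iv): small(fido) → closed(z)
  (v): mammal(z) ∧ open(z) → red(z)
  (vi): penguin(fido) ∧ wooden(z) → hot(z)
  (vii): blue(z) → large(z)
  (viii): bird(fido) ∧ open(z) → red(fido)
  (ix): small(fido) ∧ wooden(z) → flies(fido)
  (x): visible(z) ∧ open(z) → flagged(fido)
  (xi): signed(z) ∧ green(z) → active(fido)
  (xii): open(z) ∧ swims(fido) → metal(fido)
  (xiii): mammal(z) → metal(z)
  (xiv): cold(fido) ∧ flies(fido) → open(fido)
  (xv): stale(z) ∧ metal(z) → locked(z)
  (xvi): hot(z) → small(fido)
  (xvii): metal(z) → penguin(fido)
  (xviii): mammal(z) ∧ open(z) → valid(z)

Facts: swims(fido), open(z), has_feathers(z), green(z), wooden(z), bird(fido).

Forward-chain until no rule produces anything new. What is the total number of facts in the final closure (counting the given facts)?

18

Round 1 — (ii), (viii), (xii), derive cold(z), red(fido), metal(fido).
Round 2 — (iii), derive mammal(z).
Round 3 — (v), (xiii), (xviii), derive red(z), metal(z), valid(z).
Round 4 — (xvii), derive penguin(fido).
Round 5 — (vi), derive hot(z).
Round 6 — (xvi), derive small(fido).
Round 7 — (iv), (ix), derive closed(z), flies(fido).
Closure: {bird(fido), closed(z), cold(z), flies(fido), green(z), has_feathers(z), hot(z), mammal(z), metal(fido), metal(z), open(z), penguin(fido), red(fido), red(z), small(fido), swims(fido), valid(z), wooden(z)} — 18 facts.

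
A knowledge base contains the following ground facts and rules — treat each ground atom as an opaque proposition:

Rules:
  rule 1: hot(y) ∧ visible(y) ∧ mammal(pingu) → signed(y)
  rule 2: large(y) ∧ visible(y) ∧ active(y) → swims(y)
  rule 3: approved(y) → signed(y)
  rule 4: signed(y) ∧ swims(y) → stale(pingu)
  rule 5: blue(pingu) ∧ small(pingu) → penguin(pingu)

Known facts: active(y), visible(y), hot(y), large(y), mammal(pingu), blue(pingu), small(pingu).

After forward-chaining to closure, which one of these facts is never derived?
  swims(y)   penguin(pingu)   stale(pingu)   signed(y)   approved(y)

[1] rule 1 [hot(y) ∧ visible(y) ∧ mammal(pingu) → signed(y)]; rule 2 [large(y) ∧ visible(y) ∧ active(y) → swims(y)]; rule 5 [blue(pingu) ∧ small(pingu) → penguin(pingu)]. ⇒ new: signed(y), swims(y), penguin(pingu).
[2] rule 4 [signed(y) ∧ swims(y) → stale(pingu)]. ⇒ new: stale(pingu).
Derived: stale(pingu) (round 2), swims(y) (round 1), signed(y) (round 1), penguin(pingu) (round 1). approved(y) never appears in any round.

approved(y)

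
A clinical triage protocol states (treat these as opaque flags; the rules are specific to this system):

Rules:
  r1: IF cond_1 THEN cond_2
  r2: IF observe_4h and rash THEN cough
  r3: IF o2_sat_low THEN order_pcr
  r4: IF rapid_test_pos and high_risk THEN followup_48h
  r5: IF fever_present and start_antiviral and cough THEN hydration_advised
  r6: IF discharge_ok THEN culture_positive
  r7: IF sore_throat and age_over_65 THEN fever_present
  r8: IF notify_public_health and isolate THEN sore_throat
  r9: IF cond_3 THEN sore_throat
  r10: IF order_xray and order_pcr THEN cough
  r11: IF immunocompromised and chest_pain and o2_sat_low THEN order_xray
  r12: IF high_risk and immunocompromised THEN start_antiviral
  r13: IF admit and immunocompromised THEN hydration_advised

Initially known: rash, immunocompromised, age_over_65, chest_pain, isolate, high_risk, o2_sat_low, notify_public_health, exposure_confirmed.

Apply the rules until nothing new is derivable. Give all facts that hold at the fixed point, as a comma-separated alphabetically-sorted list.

age_over_65, chest_pain, cough, exposure_confirmed, fever_present, high_risk, hydration_advised, immunocompromised, isolate, notify_public_health, o2_sat_low, order_pcr, order_xray, rash, sore_throat, start_antiviral

Round 1 — r3, r8, r11, r12, derive order_pcr, sore_throat, order_xray, start_antiviral.
Round 2 — r7, r10, derive fever_present, cough.
Round 3 — r5, derive hydration_advised.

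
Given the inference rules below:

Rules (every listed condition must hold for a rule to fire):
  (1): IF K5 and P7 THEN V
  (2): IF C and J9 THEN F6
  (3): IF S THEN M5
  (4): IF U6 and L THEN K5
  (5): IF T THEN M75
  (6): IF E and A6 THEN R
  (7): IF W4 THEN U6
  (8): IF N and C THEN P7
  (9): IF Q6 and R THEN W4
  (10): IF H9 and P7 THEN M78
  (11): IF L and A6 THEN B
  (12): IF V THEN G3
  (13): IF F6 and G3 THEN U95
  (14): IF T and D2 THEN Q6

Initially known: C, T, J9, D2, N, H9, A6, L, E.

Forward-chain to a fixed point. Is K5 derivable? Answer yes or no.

[1] (2) [IF C and J9 THEN F6]; (5) [IF T THEN M75]; (6) [IF E and A6 THEN R]; (8) [IF N and C THEN P7]; (11) [IF L and A6 THEN B]; (14) [IF T and D2 THEN Q6]. ⇒ new: F6, M75, R, P7, B, Q6.
[2] (9) [IF Q6 and R THEN W4]; (10) [IF H9 and P7 THEN M78]. ⇒ new: W4, M78.
[3] (7) [IF W4 THEN U6]. ⇒ new: U6.
[4] (4) [IF U6 and L THEN K5]. ⇒ new: K5.
[5] (1) [IF K5 and P7 THEN V]. ⇒ new: V.
[6] (12) [IF V THEN G3]. ⇒ new: G3.
[7] (13) [IF F6 and G3 THEN U95]. ⇒ new: U95.
K5 appears in round 4, so it is derivable.

yes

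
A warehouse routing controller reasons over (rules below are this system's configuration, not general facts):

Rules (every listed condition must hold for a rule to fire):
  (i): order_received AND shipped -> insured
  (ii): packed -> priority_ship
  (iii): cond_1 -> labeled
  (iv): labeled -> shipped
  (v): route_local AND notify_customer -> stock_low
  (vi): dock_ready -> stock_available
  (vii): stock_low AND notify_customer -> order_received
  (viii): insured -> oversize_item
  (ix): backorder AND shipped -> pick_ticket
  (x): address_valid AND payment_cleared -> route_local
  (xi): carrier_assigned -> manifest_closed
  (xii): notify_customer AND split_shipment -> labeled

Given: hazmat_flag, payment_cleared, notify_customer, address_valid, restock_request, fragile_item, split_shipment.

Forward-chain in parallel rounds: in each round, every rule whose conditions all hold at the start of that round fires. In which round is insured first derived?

4

Round 1: (x) [address_valid AND payment_cleared -> route_local]; (xii) [notify_customer AND split_shipment -> labeled]. New: route_local, labeled.
Round 2: (iv) [labeled -> shipped]; (v) [route_local AND notify_customer -> stock_low]. New: shipped, stock_low.
Round 3: (vii) [stock_low AND notify_customer -> order_received]. New: order_received.
Round 4: (i) [order_received AND shipped -> insured]. New: insured.
insured first appears in round 4.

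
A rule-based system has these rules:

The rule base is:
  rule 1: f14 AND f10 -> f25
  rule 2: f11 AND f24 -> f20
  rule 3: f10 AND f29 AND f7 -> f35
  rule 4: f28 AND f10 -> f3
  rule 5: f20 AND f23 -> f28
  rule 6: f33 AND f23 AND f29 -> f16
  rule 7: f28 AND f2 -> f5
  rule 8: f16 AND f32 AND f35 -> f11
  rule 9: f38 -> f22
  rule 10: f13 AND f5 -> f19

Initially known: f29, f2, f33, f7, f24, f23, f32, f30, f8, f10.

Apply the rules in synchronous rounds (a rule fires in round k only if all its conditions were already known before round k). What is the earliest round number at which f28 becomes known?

[1] rule 3 [f10 AND f29 AND f7 -> f35]; rule 6 [f33 AND f23 AND f29 -> f16]. ⇒ new: f35, f16.
[2] rule 8 [f16 AND f32 AND f35 -> f11]. ⇒ new: f11.
[3] rule 2 [f11 AND f24 -> f20]. ⇒ new: f20.
[4] rule 5 [f20 AND f23 -> f28]. ⇒ new: f28.
f28 first appears in round 4.

4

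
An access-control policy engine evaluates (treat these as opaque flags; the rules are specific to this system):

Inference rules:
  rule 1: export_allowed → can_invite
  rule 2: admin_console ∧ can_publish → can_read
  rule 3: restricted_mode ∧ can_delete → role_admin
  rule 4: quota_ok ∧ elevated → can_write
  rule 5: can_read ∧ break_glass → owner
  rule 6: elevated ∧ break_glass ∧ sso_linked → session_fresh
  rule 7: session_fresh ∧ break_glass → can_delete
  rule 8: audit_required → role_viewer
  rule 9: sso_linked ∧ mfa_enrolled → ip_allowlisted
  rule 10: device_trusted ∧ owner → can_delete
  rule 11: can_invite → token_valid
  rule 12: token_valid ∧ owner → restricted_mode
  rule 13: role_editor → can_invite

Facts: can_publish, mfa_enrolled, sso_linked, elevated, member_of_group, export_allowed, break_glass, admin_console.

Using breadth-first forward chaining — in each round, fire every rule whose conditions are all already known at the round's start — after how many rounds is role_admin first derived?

Round 1 — rule 1, rule 2, rule 6, rule 9, derive can_invite, can_read, session_fresh, ip_allowlisted.
Round 2 — rule 5, rule 7, rule 11, derive owner, can_delete, token_valid.
Round 3 — rule 12, derive restricted_mode.
Round 4 — rule 3, derive role_admin.
role_admin first appears in round 4.

4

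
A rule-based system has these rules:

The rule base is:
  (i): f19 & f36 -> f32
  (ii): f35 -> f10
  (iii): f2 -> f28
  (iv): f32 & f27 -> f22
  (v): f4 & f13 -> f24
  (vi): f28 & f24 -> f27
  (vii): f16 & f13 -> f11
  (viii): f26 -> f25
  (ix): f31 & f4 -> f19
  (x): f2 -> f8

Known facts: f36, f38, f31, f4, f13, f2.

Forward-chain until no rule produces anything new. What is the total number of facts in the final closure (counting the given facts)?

13

Round 1 — (iii), (v), (ix), (x), derive f28, f24, f19, f8.
Round 2 — (i), (vi), derive f32, f27.
Round 3 — (iv), derive f22.
Closure: {f13, f19, f2, f22, f24, f27, f28, f31, f32, f36, f38, f4, f8} — 13 facts.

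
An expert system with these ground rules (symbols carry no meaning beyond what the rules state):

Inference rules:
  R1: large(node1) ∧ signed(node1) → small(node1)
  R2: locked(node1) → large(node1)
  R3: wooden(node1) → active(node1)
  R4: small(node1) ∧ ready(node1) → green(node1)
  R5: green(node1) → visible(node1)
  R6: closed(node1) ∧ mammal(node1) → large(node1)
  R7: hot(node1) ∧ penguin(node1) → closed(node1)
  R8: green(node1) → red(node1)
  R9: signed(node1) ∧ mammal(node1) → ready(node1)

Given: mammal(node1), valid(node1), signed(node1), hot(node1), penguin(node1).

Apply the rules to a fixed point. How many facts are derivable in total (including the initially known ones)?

Round 1: R7 [hot(node1) ∧ penguin(node1) → closed(node1)]; R9 [signed(node1) ∧ mammal(node1) → ready(node1)]. New: closed(node1), ready(node1).
Round 2: R6 [closed(node1) ∧ mammal(node1) → large(node1)]. New: large(node1).
Round 3: R1 [large(node1) ∧ signed(node1) → small(node1)]. New: small(node1).
Round 4: R4 [small(node1) ∧ ready(node1) → green(node1)]. New: green(node1).
Round 5: R5 [green(node1) → visible(node1)]; R8 [green(node1) → red(node1)]. New: visible(node1), red(node1).
Closure: {closed(node1), green(node1), hot(node1), large(node1), mammal(node1), penguin(node1), ready(node1), red(node1), signed(node1), small(node1), valid(node1), visible(node1)} — 12 facts.

12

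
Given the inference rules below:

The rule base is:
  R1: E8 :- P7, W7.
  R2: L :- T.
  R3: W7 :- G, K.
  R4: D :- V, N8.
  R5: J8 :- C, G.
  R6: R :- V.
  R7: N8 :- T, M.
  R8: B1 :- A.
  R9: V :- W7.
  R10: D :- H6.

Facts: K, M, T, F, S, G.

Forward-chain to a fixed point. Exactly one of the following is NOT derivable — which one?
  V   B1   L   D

B1

[1] R2 [L :- T.]; R3 [W7 :- G, K.]; R7 [N8 :- T, M.]. ⇒ new: L, W7, N8.
[2] R9 [V :- W7.]. ⇒ new: V.
[3] R4 [D :- V, N8.]; R6 [R :- V.]. ⇒ new: D, R.
Derived: V (round 2), L (round 1), D (round 3). B1 never appears in any round.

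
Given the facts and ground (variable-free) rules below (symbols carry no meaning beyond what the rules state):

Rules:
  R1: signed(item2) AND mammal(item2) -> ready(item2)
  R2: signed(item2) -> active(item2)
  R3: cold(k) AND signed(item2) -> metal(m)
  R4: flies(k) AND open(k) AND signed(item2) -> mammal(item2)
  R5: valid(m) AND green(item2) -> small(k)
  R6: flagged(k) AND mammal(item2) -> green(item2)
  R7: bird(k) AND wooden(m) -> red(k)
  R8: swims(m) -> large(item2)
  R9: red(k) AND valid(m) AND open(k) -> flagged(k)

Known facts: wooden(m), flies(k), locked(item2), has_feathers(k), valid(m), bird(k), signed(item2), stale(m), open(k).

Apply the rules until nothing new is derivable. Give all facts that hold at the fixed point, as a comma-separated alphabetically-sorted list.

active(item2), bird(k), flagged(k), flies(k), green(item2), has_feathers(k), locked(item2), mammal(item2), open(k), ready(item2), red(k), signed(item2), small(k), stale(m), valid(m), wooden(m)

Round 1: R2 [signed(item2) -> active(item2)]; R4 [flies(k) AND open(k) AND signed(item2) -> mammal(item2)]; R7 [bird(k) AND wooden(m) -> red(k)]. Adds active(item2), mammal(item2), red(k).
Round 2: R1 [signed(item2) AND mammal(item2) -> ready(item2)]; R9 [red(k) AND valid(m) AND open(k) -> flagged(k)]. Adds ready(item2), flagged(k).
Round 3: R6 [flagged(k) AND mammal(item2) -> green(item2)]. Adds green(item2).
Round 4: R5 [valid(m) AND green(item2) -> small(k)]. Adds small(k).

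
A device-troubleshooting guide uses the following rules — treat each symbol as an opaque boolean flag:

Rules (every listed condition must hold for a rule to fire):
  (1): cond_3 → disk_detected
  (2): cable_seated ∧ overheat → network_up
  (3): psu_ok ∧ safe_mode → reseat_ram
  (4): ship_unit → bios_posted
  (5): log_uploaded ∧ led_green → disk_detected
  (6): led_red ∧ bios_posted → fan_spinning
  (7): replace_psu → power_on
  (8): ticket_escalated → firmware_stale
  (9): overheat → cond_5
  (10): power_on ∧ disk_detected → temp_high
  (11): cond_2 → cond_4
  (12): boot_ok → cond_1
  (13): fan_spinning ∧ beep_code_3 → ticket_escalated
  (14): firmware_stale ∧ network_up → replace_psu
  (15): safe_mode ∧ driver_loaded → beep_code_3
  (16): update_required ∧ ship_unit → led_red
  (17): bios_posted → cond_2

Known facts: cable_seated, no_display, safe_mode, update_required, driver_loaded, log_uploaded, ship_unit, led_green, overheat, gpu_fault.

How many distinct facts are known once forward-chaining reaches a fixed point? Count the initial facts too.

24

Round 1 — (2), (4), (5), (9), (15), (16), derive network_up, bios_posted, disk_detected, cond_5, beep_code_3, led_red.
Round 2 — (6), (17), derive fan_spinning, cond_2.
Round 3 — (11), (13), derive cond_4, ticket_escalated.
Round 4 — (8), derive firmware_stale.
Round 5 — (14), derive replace_psu.
Round 6 — (7), derive power_on.
Round 7 — (10), derive temp_high.
Closure: {beep_code_3, bios_posted, cable_seated, cond_2, cond_4, cond_5, disk_detected, driver_loaded, fan_spinning, firmware_stale, gpu_fault, led_green, led_red, log_uploaded, network_up, no_display, overheat, power_on, replace_psu, safe_mode, ship_unit, temp_high, ticket_escalated, update_required} — 24 facts.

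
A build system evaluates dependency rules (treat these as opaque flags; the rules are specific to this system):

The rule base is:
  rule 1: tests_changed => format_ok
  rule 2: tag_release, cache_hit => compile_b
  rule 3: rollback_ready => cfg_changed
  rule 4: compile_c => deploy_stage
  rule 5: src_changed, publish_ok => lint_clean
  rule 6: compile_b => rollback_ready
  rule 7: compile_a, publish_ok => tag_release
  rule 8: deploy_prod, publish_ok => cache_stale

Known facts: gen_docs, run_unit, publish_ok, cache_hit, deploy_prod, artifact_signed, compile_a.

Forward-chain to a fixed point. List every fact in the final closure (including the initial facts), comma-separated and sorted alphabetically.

Round 1 — rule 7, rule 8, derive tag_release, cache_stale.
Round 2 — rule 2, derive compile_b.
Round 3 — rule 6, derive rollback_ready.
Round 4 — rule 3, derive cfg_changed.

artifact_signed, cache_hit, cache_stale, cfg_changed, compile_a, compile_b, deploy_prod, gen_docs, publish_ok, rollback_ready, run_unit, tag_release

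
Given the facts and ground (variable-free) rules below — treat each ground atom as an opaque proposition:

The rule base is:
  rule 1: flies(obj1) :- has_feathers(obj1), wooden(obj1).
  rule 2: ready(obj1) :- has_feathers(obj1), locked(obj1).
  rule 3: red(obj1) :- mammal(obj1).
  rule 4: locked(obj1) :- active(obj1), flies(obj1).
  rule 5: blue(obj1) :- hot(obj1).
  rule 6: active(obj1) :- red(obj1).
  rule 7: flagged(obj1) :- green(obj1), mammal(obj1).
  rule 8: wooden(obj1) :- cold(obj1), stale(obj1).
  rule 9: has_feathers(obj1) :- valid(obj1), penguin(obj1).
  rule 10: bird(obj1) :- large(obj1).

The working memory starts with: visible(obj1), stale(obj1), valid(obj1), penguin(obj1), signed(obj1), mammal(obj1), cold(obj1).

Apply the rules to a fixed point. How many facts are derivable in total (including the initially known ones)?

Round 1 — rule 3, rule 8, rule 9, derive red(obj1), wooden(obj1), has_feathers(obj1).
Round 2 — rule 1, rule 6, derive flies(obj1), active(obj1).
Round 3 — rule 4, derive locked(obj1).
Round 4 — rule 2, derive ready(obj1).
Closure: {active(obj1), cold(obj1), flies(obj1), has_feathers(obj1), locked(obj1), mammal(obj1), penguin(obj1), ready(obj1), red(obj1), signed(obj1), stale(obj1), valid(obj1), visible(obj1), wooden(obj1)} — 14 facts.

14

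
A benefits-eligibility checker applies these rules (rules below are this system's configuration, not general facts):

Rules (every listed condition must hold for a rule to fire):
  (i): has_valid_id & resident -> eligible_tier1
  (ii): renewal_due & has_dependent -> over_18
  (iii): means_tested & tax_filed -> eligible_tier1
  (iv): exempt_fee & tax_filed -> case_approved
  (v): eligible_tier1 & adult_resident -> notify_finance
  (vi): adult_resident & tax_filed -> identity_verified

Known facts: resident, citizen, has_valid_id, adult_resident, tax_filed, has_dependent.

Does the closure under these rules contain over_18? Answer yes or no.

Round 1: (i) [has_valid_id & resident -> eligible_tier1]; (vi) [adult_resident & tax_filed -> identity_verified]. Adds eligible_tier1, identity_verified.
Round 2: (v) [eligible_tier1 & adult_resident -> notify_finance]. Adds notify_finance.
Fixed point reached. over_18 is concluded only by (ii); (ii) needs renewal_due (never derived).

no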